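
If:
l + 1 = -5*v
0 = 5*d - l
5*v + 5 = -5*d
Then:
No Solution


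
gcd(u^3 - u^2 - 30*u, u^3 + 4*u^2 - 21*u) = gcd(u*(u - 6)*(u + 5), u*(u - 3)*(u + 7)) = u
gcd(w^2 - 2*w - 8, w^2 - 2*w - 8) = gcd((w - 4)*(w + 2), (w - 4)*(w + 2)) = w^2 - 2*w - 8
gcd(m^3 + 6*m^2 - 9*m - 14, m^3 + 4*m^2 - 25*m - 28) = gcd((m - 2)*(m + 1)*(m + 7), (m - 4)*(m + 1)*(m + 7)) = m^2 + 8*m + 7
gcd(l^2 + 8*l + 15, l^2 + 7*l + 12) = l + 3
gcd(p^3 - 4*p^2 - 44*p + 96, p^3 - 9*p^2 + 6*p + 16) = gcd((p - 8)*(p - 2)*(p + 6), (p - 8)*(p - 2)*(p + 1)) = p^2 - 10*p + 16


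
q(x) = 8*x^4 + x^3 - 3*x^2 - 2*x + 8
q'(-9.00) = -23033.00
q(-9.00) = 51542.00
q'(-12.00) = -54794.00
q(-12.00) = 163760.00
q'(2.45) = 471.90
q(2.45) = 288.04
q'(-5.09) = -4113.65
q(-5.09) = 5178.42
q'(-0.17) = -1.05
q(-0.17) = 8.26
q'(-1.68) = -135.19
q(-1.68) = 61.88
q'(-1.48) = -90.29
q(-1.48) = 39.53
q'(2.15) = 317.00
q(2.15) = 170.71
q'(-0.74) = -8.88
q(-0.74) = 9.83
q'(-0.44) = -1.51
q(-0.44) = 8.51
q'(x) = 32*x^3 + 3*x^2 - 6*x - 2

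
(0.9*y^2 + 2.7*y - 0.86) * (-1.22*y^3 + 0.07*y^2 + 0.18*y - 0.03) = -1.098*y^5 - 3.231*y^4 + 1.4002*y^3 + 0.3988*y^2 - 0.2358*y + 0.0258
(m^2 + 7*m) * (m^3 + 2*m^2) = m^5 + 9*m^4 + 14*m^3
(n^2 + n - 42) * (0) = 0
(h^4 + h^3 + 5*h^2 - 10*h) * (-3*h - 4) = -3*h^5 - 7*h^4 - 19*h^3 + 10*h^2 + 40*h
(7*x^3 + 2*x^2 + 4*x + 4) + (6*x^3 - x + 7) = 13*x^3 + 2*x^2 + 3*x + 11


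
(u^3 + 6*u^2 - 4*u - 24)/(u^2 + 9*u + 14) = (u^2 + 4*u - 12)/(u + 7)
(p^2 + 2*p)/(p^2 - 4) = p/(p - 2)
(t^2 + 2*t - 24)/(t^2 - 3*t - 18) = (-t^2 - 2*t + 24)/(-t^2 + 3*t + 18)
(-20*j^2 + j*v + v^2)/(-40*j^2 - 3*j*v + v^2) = (-4*j + v)/(-8*j + v)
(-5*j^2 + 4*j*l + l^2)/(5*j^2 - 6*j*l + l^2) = (-5*j - l)/(5*j - l)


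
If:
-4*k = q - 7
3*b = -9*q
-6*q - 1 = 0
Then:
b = 1/2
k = 43/24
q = -1/6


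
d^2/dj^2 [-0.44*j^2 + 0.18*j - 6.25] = -0.880000000000000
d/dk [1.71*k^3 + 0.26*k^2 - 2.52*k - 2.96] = 5.13*k^2 + 0.52*k - 2.52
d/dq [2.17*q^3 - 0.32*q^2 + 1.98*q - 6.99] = 6.51*q^2 - 0.64*q + 1.98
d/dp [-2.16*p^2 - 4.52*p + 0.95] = -4.32*p - 4.52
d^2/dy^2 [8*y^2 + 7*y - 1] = 16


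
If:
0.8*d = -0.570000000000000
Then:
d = -0.71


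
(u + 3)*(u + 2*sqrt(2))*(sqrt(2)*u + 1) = sqrt(2)*u^3 + 3*sqrt(2)*u^2 + 5*u^2 + 2*sqrt(2)*u + 15*u + 6*sqrt(2)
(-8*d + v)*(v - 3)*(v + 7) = -8*d*v^2 - 32*d*v + 168*d + v^3 + 4*v^2 - 21*v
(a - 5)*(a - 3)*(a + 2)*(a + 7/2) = a^4 - 5*a^3/2 - 22*a^2 + 53*a/2 + 105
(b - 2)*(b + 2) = b^2 - 4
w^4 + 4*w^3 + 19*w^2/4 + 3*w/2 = w*(w + 1/2)*(w + 3/2)*(w + 2)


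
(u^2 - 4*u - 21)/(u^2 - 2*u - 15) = (u - 7)/(u - 5)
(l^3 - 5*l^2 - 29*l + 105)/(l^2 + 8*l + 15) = (l^2 - 10*l + 21)/(l + 3)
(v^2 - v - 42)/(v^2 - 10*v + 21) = (v + 6)/(v - 3)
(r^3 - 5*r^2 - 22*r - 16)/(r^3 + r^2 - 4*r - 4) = (r - 8)/(r - 2)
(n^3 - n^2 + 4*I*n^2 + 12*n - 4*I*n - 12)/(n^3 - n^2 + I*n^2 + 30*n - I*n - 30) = (n - 2*I)/(n - 5*I)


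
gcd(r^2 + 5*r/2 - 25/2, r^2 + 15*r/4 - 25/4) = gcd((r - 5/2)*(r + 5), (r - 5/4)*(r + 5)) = r + 5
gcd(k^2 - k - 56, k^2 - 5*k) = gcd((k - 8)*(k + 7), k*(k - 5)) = 1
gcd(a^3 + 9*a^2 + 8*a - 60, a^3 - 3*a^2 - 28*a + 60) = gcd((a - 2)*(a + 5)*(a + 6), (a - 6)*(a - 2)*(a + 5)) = a^2 + 3*a - 10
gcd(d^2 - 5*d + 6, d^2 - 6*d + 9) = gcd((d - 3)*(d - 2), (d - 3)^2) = d - 3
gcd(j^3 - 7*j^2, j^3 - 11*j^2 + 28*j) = j^2 - 7*j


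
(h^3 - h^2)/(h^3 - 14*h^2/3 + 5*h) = 3*h*(h - 1)/(3*h^2 - 14*h + 15)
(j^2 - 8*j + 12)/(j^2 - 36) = (j - 2)/(j + 6)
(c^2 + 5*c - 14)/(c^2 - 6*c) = (c^2 + 5*c - 14)/(c*(c - 6))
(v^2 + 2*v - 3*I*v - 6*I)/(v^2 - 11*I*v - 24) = (v + 2)/(v - 8*I)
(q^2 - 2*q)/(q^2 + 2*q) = (q - 2)/(q + 2)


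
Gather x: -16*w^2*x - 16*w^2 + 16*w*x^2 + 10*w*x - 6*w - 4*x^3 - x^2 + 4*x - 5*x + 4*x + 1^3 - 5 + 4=-16*w^2 - 6*w - 4*x^3 + x^2*(16*w - 1) + x*(-16*w^2 + 10*w + 3)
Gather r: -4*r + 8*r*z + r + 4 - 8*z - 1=r*(8*z - 3) - 8*z + 3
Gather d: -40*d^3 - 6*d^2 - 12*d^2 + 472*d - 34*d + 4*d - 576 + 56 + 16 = -40*d^3 - 18*d^2 + 442*d - 504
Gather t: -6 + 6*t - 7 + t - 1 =7*t - 14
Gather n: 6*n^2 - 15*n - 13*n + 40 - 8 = 6*n^2 - 28*n + 32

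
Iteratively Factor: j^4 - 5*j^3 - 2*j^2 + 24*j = (j + 2)*(j^3 - 7*j^2 + 12*j) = j*(j + 2)*(j^2 - 7*j + 12) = j*(j - 3)*(j + 2)*(j - 4)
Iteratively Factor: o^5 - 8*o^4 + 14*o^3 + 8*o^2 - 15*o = (o + 1)*(o^4 - 9*o^3 + 23*o^2 - 15*o) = (o - 1)*(o + 1)*(o^3 - 8*o^2 + 15*o) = o*(o - 1)*(o + 1)*(o^2 - 8*o + 15) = o*(o - 5)*(o - 1)*(o + 1)*(o - 3)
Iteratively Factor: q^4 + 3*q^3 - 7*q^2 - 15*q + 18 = (q + 3)*(q^3 - 7*q + 6) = (q + 3)^2*(q^2 - 3*q + 2) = (q - 2)*(q + 3)^2*(q - 1)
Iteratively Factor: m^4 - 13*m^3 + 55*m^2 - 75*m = (m)*(m^3 - 13*m^2 + 55*m - 75) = m*(m - 5)*(m^2 - 8*m + 15) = m*(m - 5)^2*(m - 3)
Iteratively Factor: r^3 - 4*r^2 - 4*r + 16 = (r + 2)*(r^2 - 6*r + 8) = (r - 2)*(r + 2)*(r - 4)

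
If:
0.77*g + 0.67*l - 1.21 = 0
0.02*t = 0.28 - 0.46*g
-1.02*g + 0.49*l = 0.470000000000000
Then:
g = 0.26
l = 1.50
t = 7.97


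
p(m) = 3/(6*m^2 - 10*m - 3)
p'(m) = 3*(10 - 12*m)/(6*m^2 - 10*m - 3)^2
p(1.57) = -0.77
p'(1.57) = -1.73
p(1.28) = -0.50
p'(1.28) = -0.45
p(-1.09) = 0.20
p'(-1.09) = 0.31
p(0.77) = -0.42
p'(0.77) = 0.04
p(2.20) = 0.74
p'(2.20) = -3.01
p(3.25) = 0.11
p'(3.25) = -0.11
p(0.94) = -0.42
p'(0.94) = -0.08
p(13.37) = 0.00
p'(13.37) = -0.00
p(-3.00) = 0.04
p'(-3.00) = 0.02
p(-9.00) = 0.01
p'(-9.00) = 0.00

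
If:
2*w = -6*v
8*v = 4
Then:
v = 1/2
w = -3/2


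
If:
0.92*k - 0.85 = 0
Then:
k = 0.92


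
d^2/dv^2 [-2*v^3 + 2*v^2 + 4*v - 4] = 4 - 12*v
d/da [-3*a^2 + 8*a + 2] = 8 - 6*a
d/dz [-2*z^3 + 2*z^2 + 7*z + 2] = -6*z^2 + 4*z + 7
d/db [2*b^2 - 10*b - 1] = 4*b - 10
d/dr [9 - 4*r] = -4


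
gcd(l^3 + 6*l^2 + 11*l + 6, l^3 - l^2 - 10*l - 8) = l^2 + 3*l + 2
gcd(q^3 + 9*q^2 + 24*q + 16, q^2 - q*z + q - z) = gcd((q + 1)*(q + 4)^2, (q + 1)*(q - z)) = q + 1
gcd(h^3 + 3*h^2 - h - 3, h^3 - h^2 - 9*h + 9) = h^2 + 2*h - 3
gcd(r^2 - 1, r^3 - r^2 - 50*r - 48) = r + 1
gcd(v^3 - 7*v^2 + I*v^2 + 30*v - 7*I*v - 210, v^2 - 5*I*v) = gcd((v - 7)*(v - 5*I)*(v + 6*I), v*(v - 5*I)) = v - 5*I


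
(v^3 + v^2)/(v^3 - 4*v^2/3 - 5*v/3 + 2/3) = 3*v^2/(3*v^2 - 7*v + 2)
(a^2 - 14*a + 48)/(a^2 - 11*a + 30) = (a - 8)/(a - 5)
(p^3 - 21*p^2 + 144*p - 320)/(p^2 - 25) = (p^2 - 16*p + 64)/(p + 5)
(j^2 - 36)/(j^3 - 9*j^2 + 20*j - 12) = (j + 6)/(j^2 - 3*j + 2)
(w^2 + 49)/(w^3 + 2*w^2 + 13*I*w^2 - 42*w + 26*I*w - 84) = (w - 7*I)/(w^2 + w*(2 + 6*I) + 12*I)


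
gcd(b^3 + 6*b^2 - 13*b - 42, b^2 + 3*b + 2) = b + 2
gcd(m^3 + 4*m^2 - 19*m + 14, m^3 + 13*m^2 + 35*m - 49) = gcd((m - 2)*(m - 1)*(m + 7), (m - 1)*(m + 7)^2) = m^2 + 6*m - 7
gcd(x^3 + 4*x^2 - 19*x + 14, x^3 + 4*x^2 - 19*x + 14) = x^3 + 4*x^2 - 19*x + 14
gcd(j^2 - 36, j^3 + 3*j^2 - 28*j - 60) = j + 6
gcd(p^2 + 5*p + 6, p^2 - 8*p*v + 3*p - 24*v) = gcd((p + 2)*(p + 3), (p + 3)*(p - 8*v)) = p + 3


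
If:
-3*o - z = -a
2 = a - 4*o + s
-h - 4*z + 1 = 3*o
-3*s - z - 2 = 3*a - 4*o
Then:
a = 5*z/8 - 3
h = 4 - 29*z/8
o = -z/8 - 1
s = 1 - 9*z/8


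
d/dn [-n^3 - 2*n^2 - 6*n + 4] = -3*n^2 - 4*n - 6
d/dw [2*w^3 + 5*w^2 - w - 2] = 6*w^2 + 10*w - 1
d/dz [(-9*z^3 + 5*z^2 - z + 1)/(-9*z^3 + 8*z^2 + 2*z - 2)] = 9*z*(-3*z^3 - 6*z^2 + 11*z - 4)/(81*z^6 - 144*z^5 + 28*z^4 + 68*z^3 - 28*z^2 - 8*z + 4)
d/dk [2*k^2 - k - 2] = 4*k - 1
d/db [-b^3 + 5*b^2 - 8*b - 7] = -3*b^2 + 10*b - 8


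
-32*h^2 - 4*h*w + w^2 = (-8*h + w)*(4*h + w)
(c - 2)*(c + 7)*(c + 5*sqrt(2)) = c^3 + 5*c^2 + 5*sqrt(2)*c^2 - 14*c + 25*sqrt(2)*c - 70*sqrt(2)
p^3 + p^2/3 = p^2*(p + 1/3)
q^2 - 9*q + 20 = (q - 5)*(q - 4)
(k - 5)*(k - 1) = k^2 - 6*k + 5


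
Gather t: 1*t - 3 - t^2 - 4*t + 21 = -t^2 - 3*t + 18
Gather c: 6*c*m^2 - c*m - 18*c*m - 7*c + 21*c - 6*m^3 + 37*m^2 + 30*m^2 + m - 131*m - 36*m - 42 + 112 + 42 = c*(6*m^2 - 19*m + 14) - 6*m^3 + 67*m^2 - 166*m + 112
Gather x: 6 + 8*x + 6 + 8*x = 16*x + 12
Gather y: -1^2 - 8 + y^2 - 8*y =y^2 - 8*y - 9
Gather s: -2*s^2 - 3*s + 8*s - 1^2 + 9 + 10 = -2*s^2 + 5*s + 18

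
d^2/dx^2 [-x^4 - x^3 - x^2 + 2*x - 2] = -12*x^2 - 6*x - 2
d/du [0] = 0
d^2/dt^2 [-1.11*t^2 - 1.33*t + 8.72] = -2.22000000000000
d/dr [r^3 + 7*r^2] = r*(3*r + 14)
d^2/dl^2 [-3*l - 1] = 0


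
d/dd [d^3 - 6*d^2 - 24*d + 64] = 3*d^2 - 12*d - 24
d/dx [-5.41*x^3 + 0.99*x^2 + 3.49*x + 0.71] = -16.23*x^2 + 1.98*x + 3.49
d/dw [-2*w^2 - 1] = -4*w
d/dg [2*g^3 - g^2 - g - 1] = 6*g^2 - 2*g - 1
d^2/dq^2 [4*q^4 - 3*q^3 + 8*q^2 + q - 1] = 48*q^2 - 18*q + 16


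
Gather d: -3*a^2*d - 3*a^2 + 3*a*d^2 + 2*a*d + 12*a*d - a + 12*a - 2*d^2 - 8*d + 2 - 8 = -3*a^2 + 11*a + d^2*(3*a - 2) + d*(-3*a^2 + 14*a - 8) - 6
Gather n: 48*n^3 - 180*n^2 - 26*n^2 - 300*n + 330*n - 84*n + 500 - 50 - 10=48*n^3 - 206*n^2 - 54*n + 440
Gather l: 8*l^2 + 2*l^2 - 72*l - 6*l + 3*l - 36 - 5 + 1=10*l^2 - 75*l - 40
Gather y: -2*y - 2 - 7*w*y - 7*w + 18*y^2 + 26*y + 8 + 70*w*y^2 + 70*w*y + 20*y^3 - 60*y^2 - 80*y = -7*w + 20*y^3 + y^2*(70*w - 42) + y*(63*w - 56) + 6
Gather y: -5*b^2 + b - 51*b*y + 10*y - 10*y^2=-5*b^2 + b - 10*y^2 + y*(10 - 51*b)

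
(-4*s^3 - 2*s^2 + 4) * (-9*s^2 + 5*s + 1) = 36*s^5 - 2*s^4 - 14*s^3 - 38*s^2 + 20*s + 4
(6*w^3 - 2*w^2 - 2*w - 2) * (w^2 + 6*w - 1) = 6*w^5 + 34*w^4 - 20*w^3 - 12*w^2 - 10*w + 2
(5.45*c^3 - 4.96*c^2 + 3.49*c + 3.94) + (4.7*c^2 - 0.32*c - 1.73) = 5.45*c^3 - 0.26*c^2 + 3.17*c + 2.21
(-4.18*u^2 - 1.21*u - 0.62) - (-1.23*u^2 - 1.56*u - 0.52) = -2.95*u^2 + 0.35*u - 0.1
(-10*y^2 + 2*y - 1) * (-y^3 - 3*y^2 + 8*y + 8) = 10*y^5 + 28*y^4 - 85*y^3 - 61*y^2 + 8*y - 8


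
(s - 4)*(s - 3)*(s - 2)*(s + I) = s^4 - 9*s^3 + I*s^3 + 26*s^2 - 9*I*s^2 - 24*s + 26*I*s - 24*I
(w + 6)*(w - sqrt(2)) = w^2 - sqrt(2)*w + 6*w - 6*sqrt(2)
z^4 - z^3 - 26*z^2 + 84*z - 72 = (z - 3)*(z - 2)^2*(z + 6)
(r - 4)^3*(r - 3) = r^4 - 15*r^3 + 84*r^2 - 208*r + 192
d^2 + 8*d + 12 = (d + 2)*(d + 6)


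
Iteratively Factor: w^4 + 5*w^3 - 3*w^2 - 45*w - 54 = (w - 3)*(w^3 + 8*w^2 + 21*w + 18) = (w - 3)*(w + 3)*(w^2 + 5*w + 6) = (w - 3)*(w + 3)^2*(w + 2)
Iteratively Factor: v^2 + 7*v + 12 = (v + 4)*(v + 3)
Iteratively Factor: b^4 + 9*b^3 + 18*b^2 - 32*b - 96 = (b - 2)*(b^3 + 11*b^2 + 40*b + 48) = (b - 2)*(b + 4)*(b^2 + 7*b + 12) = (b - 2)*(b + 3)*(b + 4)*(b + 4)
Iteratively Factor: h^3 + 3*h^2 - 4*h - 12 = (h - 2)*(h^2 + 5*h + 6) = (h - 2)*(h + 2)*(h + 3)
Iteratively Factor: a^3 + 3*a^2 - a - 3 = (a + 1)*(a^2 + 2*a - 3) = (a + 1)*(a + 3)*(a - 1)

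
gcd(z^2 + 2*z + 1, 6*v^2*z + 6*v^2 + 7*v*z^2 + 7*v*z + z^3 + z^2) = z + 1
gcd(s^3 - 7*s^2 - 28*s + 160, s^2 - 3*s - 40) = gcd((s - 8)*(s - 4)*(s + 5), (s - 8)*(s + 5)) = s^2 - 3*s - 40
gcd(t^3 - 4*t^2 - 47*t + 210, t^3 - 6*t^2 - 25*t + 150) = t^2 - 11*t + 30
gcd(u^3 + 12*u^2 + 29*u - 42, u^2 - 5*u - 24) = 1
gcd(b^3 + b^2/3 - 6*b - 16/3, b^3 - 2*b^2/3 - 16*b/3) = b^2 - 2*b/3 - 16/3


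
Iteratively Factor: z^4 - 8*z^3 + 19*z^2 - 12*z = (z - 3)*(z^3 - 5*z^2 + 4*z) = z*(z - 3)*(z^2 - 5*z + 4) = z*(z - 4)*(z - 3)*(z - 1)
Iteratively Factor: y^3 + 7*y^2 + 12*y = (y + 4)*(y^2 + 3*y) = (y + 3)*(y + 4)*(y)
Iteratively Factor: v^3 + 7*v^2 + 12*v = (v + 3)*(v^2 + 4*v) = v*(v + 3)*(v + 4)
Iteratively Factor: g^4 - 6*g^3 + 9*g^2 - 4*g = (g)*(g^3 - 6*g^2 + 9*g - 4) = g*(g - 4)*(g^2 - 2*g + 1) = g*(g - 4)*(g - 1)*(g - 1)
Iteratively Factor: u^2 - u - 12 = (u + 3)*(u - 4)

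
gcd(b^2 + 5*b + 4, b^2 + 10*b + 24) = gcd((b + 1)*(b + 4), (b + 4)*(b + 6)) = b + 4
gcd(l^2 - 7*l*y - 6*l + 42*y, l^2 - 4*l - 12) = l - 6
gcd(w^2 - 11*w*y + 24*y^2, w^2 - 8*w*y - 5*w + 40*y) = -w + 8*y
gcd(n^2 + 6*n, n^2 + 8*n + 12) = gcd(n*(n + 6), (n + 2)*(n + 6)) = n + 6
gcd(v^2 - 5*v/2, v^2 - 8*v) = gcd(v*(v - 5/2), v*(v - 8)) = v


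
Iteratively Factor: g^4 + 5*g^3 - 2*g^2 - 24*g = (g + 4)*(g^3 + g^2 - 6*g) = (g + 3)*(g + 4)*(g^2 - 2*g) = (g - 2)*(g + 3)*(g + 4)*(g)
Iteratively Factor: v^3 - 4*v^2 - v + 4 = (v - 4)*(v^2 - 1) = (v - 4)*(v + 1)*(v - 1)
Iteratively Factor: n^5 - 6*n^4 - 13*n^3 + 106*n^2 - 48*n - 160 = (n - 5)*(n^4 - n^3 - 18*n^2 + 16*n + 32) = (n - 5)*(n - 2)*(n^3 + n^2 - 16*n - 16) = (n - 5)*(n - 2)*(n + 4)*(n^2 - 3*n - 4) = (n - 5)*(n - 4)*(n - 2)*(n + 4)*(n + 1)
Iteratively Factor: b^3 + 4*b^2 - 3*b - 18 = (b + 3)*(b^2 + b - 6) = (b + 3)^2*(b - 2)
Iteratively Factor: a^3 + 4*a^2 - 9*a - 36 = (a - 3)*(a^2 + 7*a + 12) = (a - 3)*(a + 3)*(a + 4)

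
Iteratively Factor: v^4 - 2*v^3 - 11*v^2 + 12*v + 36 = (v - 3)*(v^3 + v^2 - 8*v - 12) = (v - 3)^2*(v^2 + 4*v + 4) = (v - 3)^2*(v + 2)*(v + 2)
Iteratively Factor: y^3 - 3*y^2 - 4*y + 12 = (y - 3)*(y^2 - 4) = (y - 3)*(y - 2)*(y + 2)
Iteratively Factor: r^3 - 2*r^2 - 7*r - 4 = (r + 1)*(r^2 - 3*r - 4) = (r - 4)*(r + 1)*(r + 1)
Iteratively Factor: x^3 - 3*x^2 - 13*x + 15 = (x - 5)*(x^2 + 2*x - 3) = (x - 5)*(x + 3)*(x - 1)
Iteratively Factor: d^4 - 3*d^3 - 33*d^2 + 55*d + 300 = (d + 4)*(d^3 - 7*d^2 - 5*d + 75) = (d - 5)*(d + 4)*(d^2 - 2*d - 15) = (d - 5)^2*(d + 4)*(d + 3)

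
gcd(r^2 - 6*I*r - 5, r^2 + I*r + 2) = r - I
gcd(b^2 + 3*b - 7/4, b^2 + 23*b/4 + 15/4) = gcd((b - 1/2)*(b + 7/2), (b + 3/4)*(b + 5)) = 1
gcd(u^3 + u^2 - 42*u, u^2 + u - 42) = u^2 + u - 42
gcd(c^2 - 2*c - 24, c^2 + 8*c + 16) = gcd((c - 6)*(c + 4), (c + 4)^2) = c + 4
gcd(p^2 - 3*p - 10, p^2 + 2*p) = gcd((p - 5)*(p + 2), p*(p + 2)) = p + 2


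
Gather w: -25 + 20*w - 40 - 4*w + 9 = 16*w - 56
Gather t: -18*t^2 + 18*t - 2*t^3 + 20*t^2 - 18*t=-2*t^3 + 2*t^2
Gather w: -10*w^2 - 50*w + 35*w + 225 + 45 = -10*w^2 - 15*w + 270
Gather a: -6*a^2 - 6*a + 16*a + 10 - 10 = -6*a^2 + 10*a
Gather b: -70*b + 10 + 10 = 20 - 70*b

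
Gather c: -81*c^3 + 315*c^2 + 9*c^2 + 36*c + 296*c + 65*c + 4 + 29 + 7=-81*c^3 + 324*c^2 + 397*c + 40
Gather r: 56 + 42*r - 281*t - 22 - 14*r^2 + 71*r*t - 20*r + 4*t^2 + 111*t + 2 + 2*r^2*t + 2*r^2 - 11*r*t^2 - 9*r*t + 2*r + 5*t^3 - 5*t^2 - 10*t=r^2*(2*t - 12) + r*(-11*t^2 + 62*t + 24) + 5*t^3 - t^2 - 180*t + 36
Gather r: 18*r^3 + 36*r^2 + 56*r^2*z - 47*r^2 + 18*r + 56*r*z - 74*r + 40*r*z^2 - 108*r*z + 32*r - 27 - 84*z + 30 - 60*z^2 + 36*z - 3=18*r^3 + r^2*(56*z - 11) + r*(40*z^2 - 52*z - 24) - 60*z^2 - 48*z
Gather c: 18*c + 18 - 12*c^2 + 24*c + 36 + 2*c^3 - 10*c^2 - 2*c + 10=2*c^3 - 22*c^2 + 40*c + 64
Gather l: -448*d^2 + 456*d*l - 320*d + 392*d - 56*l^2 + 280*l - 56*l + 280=-448*d^2 + 72*d - 56*l^2 + l*(456*d + 224) + 280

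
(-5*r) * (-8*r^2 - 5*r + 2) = 40*r^3 + 25*r^2 - 10*r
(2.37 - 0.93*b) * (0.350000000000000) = 0.8295 - 0.3255*b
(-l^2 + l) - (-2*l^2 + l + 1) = l^2 - 1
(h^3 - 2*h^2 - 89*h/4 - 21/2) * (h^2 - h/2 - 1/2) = h^5 - 5*h^4/2 - 87*h^3/4 + 13*h^2/8 + 131*h/8 + 21/4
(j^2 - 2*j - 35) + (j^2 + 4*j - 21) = 2*j^2 + 2*j - 56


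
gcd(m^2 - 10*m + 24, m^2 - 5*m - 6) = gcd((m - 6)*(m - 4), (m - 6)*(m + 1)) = m - 6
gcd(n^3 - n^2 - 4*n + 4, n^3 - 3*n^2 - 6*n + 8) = n^2 + n - 2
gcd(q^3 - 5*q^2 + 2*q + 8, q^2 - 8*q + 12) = q - 2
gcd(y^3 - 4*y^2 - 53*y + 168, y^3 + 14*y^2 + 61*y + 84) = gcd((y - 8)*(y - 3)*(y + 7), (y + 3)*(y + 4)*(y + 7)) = y + 7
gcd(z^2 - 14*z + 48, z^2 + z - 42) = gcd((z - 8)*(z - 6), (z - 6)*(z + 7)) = z - 6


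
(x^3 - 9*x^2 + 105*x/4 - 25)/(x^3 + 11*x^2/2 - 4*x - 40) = (x^2 - 13*x/2 + 10)/(x^2 + 8*x + 16)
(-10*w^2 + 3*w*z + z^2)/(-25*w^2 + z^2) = (-2*w + z)/(-5*w + z)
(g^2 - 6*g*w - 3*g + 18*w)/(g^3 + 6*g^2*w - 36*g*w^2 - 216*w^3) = (g - 3)/(g^2 + 12*g*w + 36*w^2)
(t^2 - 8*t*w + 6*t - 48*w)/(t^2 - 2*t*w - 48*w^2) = (t + 6)/(t + 6*w)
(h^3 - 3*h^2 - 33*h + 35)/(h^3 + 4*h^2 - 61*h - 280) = (h^2 - 8*h + 7)/(h^2 - h - 56)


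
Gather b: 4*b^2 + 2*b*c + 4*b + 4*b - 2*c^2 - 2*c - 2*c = 4*b^2 + b*(2*c + 8) - 2*c^2 - 4*c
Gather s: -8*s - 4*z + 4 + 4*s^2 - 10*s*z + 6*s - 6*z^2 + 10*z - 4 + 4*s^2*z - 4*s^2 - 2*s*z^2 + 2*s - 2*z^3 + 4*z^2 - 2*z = 4*s^2*z + s*(-2*z^2 - 10*z) - 2*z^3 - 2*z^2 + 4*z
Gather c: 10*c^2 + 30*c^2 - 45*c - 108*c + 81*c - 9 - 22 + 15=40*c^2 - 72*c - 16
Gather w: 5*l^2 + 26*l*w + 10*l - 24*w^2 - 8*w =5*l^2 + 10*l - 24*w^2 + w*(26*l - 8)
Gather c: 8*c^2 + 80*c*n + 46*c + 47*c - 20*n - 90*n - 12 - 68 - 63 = 8*c^2 + c*(80*n + 93) - 110*n - 143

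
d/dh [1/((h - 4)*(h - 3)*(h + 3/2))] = 2*(-6*h^2 + 22*h - 3)/(4*h^6 - 44*h^5 + 133*h^4 + 78*h^3 - 783*h^2 + 216*h + 1296)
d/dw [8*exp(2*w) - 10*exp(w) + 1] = (16*exp(w) - 10)*exp(w)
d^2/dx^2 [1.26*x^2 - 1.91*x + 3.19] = 2.52000000000000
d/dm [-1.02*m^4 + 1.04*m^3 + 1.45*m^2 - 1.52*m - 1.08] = -4.08*m^3 + 3.12*m^2 + 2.9*m - 1.52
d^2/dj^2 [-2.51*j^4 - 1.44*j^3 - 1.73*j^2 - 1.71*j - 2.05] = -30.12*j^2 - 8.64*j - 3.46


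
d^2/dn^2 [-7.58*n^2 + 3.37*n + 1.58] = -15.1600000000000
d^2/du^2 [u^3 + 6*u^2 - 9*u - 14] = 6*u + 12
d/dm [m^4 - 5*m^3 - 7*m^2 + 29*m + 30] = 4*m^3 - 15*m^2 - 14*m + 29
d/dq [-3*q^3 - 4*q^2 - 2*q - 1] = -9*q^2 - 8*q - 2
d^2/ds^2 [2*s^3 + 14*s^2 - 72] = 12*s + 28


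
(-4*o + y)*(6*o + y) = -24*o^2 + 2*o*y + y^2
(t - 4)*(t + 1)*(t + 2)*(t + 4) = t^4 + 3*t^3 - 14*t^2 - 48*t - 32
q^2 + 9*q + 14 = (q + 2)*(q + 7)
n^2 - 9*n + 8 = (n - 8)*(n - 1)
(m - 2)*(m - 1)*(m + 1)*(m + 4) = m^4 + 2*m^3 - 9*m^2 - 2*m + 8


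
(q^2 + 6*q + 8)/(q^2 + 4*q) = (q + 2)/q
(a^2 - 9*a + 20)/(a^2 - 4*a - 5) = (a - 4)/(a + 1)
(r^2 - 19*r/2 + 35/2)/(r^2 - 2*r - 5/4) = 2*(r - 7)/(2*r + 1)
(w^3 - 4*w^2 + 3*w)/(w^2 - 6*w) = (w^2 - 4*w + 3)/(w - 6)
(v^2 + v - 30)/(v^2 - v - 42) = (v - 5)/(v - 7)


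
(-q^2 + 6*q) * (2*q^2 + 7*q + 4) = -2*q^4 + 5*q^3 + 38*q^2 + 24*q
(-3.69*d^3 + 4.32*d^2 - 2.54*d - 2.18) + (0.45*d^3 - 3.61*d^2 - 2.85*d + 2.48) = -3.24*d^3 + 0.71*d^2 - 5.39*d + 0.3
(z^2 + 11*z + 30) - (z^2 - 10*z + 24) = 21*z + 6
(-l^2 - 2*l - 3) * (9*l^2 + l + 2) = -9*l^4 - 19*l^3 - 31*l^2 - 7*l - 6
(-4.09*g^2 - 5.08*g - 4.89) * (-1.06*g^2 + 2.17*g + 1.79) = 4.3354*g^4 - 3.4905*g^3 - 13.1613*g^2 - 19.7045*g - 8.7531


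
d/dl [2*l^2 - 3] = 4*l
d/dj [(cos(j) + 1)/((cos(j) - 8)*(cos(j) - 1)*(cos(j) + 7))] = (-5*cos(j) + cos(2*j) + cos(3*j) - 221)*sin(j)/(2*(cos(j) - 8)^2*(cos(j) - 1)^2*(cos(j) + 7)^2)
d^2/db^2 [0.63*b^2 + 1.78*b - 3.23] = 1.26000000000000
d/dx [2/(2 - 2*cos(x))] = -sin(x)/(cos(x) - 1)^2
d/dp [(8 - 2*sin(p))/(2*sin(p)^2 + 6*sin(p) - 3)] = 2*(2*sin(p)^2 - 16*sin(p) - 21)*cos(p)/(6*sin(p) - cos(2*p) - 2)^2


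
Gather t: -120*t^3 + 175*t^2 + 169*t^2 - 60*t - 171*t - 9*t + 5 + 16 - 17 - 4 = -120*t^3 + 344*t^2 - 240*t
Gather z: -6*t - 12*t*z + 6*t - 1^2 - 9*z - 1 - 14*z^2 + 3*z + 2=-14*z^2 + z*(-12*t - 6)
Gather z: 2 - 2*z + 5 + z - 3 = 4 - z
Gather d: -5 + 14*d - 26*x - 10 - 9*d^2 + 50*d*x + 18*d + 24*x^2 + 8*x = -9*d^2 + d*(50*x + 32) + 24*x^2 - 18*x - 15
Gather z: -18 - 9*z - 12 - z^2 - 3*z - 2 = -z^2 - 12*z - 32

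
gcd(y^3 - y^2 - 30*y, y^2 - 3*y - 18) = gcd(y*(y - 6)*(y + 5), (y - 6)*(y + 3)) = y - 6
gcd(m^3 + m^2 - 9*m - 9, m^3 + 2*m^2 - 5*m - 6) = m^2 + 4*m + 3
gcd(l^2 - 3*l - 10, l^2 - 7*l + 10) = l - 5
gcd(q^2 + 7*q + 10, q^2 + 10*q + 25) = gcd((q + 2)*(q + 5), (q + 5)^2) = q + 5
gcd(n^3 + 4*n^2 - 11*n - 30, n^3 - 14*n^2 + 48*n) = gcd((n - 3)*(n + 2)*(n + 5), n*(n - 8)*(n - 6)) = 1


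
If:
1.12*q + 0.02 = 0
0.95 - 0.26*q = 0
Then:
No Solution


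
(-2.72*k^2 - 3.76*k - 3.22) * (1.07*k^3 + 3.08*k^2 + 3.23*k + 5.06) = -2.9104*k^5 - 12.4008*k^4 - 23.8118*k^3 - 35.8256*k^2 - 29.4262*k - 16.2932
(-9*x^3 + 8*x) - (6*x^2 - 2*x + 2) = -9*x^3 - 6*x^2 + 10*x - 2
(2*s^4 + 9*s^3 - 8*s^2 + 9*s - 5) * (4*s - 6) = 8*s^5 + 24*s^4 - 86*s^3 + 84*s^2 - 74*s + 30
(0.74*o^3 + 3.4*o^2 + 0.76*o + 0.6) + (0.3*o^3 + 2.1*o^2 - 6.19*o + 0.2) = 1.04*o^3 + 5.5*o^2 - 5.43*o + 0.8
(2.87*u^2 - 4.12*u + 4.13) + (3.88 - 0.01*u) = 2.87*u^2 - 4.13*u + 8.01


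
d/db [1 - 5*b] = -5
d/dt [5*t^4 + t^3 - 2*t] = 20*t^3 + 3*t^2 - 2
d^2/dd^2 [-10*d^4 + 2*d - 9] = -120*d^2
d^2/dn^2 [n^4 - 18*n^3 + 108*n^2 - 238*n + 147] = 12*n^2 - 108*n + 216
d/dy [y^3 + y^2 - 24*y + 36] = 3*y^2 + 2*y - 24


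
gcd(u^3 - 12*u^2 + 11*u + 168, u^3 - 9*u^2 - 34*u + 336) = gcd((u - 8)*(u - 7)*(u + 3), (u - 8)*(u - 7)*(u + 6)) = u^2 - 15*u + 56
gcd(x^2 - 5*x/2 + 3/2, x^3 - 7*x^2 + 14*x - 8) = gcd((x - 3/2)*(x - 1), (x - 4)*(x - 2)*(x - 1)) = x - 1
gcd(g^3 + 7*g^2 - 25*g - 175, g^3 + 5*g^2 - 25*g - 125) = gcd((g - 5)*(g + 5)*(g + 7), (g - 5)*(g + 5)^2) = g^2 - 25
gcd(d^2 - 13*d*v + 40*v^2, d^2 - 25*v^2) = -d + 5*v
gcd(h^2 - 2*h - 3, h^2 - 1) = h + 1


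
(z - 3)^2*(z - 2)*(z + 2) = z^4 - 6*z^3 + 5*z^2 + 24*z - 36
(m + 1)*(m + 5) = m^2 + 6*m + 5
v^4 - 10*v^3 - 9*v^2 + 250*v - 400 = (v - 8)*(v - 5)*(v - 2)*(v + 5)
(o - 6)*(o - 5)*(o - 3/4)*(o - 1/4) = o^4 - 12*o^3 + 659*o^2/16 - 513*o/16 + 45/8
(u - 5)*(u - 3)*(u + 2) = u^3 - 6*u^2 - u + 30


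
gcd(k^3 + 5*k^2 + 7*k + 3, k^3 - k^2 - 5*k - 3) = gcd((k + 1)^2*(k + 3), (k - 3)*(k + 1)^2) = k^2 + 2*k + 1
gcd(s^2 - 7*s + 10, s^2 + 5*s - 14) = s - 2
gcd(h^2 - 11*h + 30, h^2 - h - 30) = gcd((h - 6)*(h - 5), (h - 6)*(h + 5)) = h - 6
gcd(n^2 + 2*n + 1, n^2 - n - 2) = n + 1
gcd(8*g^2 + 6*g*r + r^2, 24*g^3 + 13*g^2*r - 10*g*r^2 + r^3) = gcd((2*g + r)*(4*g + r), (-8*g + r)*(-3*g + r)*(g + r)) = 1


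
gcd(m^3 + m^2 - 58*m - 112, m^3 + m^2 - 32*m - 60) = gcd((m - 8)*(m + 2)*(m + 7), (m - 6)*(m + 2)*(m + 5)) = m + 2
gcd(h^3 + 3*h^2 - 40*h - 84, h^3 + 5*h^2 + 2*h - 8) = h + 2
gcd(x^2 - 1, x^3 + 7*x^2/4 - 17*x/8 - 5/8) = x - 1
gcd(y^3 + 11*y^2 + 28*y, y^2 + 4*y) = y^2 + 4*y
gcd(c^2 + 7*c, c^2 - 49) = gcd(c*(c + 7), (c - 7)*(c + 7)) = c + 7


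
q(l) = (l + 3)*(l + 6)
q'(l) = 2*l + 9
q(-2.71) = 0.95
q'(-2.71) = 3.58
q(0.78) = 25.63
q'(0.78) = 10.56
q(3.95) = 69.15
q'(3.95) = 16.90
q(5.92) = 106.33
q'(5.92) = 20.84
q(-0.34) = 15.06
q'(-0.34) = 8.32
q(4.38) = 76.60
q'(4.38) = 17.76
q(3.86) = 67.64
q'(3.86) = 16.72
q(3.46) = 61.11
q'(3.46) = 15.92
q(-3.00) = 0.00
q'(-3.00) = 3.00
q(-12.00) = 54.00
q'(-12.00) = -15.00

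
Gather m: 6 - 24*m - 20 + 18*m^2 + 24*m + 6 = 18*m^2 - 8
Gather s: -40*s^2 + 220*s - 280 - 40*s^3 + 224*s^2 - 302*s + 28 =-40*s^3 + 184*s^2 - 82*s - 252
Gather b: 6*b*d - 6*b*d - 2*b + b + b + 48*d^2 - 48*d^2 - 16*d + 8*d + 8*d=0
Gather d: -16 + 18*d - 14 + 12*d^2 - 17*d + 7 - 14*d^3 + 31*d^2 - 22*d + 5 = -14*d^3 + 43*d^2 - 21*d - 18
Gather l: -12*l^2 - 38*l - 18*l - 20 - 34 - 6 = -12*l^2 - 56*l - 60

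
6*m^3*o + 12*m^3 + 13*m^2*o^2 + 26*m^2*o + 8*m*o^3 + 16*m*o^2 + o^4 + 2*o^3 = (m + o)^2*(6*m + o)*(o + 2)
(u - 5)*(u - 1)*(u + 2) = u^3 - 4*u^2 - 7*u + 10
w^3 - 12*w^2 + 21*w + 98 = (w - 7)^2*(w + 2)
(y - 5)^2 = y^2 - 10*y + 25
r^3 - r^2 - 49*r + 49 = (r - 7)*(r - 1)*(r + 7)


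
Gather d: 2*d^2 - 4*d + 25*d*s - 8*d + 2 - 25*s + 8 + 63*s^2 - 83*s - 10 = 2*d^2 + d*(25*s - 12) + 63*s^2 - 108*s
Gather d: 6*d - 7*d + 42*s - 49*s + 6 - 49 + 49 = -d - 7*s + 6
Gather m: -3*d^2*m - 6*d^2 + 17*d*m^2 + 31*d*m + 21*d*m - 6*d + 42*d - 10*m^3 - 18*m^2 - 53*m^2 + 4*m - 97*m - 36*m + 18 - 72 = -6*d^2 + 36*d - 10*m^3 + m^2*(17*d - 71) + m*(-3*d^2 + 52*d - 129) - 54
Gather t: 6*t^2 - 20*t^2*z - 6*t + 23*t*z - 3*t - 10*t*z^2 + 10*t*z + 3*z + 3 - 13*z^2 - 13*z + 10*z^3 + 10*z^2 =t^2*(6 - 20*z) + t*(-10*z^2 + 33*z - 9) + 10*z^3 - 3*z^2 - 10*z + 3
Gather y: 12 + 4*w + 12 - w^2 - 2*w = -w^2 + 2*w + 24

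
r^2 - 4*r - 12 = (r - 6)*(r + 2)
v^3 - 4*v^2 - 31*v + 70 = (v - 7)*(v - 2)*(v + 5)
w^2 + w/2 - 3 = (w - 3/2)*(w + 2)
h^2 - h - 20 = (h - 5)*(h + 4)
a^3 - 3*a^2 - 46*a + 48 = (a - 8)*(a - 1)*(a + 6)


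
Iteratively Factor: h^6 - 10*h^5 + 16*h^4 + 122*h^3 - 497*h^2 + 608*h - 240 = (h + 4)*(h^5 - 14*h^4 + 72*h^3 - 166*h^2 + 167*h - 60) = (h - 1)*(h + 4)*(h^4 - 13*h^3 + 59*h^2 - 107*h + 60) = (h - 5)*(h - 1)*(h + 4)*(h^3 - 8*h^2 + 19*h - 12) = (h - 5)*(h - 1)^2*(h + 4)*(h^2 - 7*h + 12) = (h - 5)*(h - 4)*(h - 1)^2*(h + 4)*(h - 3)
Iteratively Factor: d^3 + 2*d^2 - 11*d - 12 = (d + 1)*(d^2 + d - 12) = (d - 3)*(d + 1)*(d + 4)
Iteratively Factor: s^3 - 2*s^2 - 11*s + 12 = (s + 3)*(s^2 - 5*s + 4) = (s - 4)*(s + 3)*(s - 1)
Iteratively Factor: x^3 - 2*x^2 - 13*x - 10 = (x + 2)*(x^2 - 4*x - 5) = (x + 1)*(x + 2)*(x - 5)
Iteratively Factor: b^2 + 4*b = (b)*(b + 4)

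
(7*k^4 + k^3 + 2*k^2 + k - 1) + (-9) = 7*k^4 + k^3 + 2*k^2 + k - 10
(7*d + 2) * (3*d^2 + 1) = 21*d^3 + 6*d^2 + 7*d + 2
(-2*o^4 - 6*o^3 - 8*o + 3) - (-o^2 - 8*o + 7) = -2*o^4 - 6*o^3 + o^2 - 4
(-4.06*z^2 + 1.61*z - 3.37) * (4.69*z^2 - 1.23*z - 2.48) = -19.0414*z^4 + 12.5447*z^3 - 7.7168*z^2 + 0.1523*z + 8.3576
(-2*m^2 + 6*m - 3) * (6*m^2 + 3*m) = -12*m^4 + 30*m^3 - 9*m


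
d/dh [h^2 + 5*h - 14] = 2*h + 5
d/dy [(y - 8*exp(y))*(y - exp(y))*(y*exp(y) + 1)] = (1 - exp(y))*(y - 8*exp(y))*(y*exp(y) + 1) + (y + 1)*(y - 8*exp(y))*(y - exp(y))*exp(y) - (y - exp(y))*(y*exp(y) + 1)*(8*exp(y) - 1)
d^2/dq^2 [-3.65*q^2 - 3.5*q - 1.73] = -7.30000000000000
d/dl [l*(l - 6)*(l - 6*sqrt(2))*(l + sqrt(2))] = 4*l^3 - 15*sqrt(2)*l^2 - 18*l^2 - 24*l + 60*sqrt(2)*l + 72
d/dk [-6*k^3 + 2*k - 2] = 2 - 18*k^2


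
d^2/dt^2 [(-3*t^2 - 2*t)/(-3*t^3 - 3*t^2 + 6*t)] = 2*(t^3 + 2*t^2 + 8*t + 4)/(t^6 + 3*t^5 - 3*t^4 - 11*t^3 + 6*t^2 + 12*t - 8)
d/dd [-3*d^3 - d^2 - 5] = d*(-9*d - 2)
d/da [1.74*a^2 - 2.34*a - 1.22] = 3.48*a - 2.34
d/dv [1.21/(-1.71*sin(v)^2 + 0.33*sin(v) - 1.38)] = (4.1382*sin(v) - 0.3993)*cos(v)/(1.71*sin(v)^2 - 0.33*sin(v) + 1.38)^2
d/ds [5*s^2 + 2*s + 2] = 10*s + 2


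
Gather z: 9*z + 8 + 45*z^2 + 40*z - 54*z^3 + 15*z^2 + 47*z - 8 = -54*z^3 + 60*z^2 + 96*z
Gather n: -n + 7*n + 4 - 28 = 6*n - 24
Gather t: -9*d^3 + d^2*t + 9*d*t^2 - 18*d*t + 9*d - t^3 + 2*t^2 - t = -9*d^3 + 9*d - t^3 + t^2*(9*d + 2) + t*(d^2 - 18*d - 1)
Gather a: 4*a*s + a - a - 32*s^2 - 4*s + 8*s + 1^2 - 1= 4*a*s - 32*s^2 + 4*s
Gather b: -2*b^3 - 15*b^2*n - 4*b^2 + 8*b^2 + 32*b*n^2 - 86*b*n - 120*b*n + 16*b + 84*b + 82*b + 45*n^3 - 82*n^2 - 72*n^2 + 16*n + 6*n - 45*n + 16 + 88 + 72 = -2*b^3 + b^2*(4 - 15*n) + b*(32*n^2 - 206*n + 182) + 45*n^3 - 154*n^2 - 23*n + 176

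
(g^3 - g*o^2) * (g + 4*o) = g^4 + 4*g^3*o - g^2*o^2 - 4*g*o^3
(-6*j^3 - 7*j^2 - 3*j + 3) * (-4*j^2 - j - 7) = 24*j^5 + 34*j^4 + 61*j^3 + 40*j^2 + 18*j - 21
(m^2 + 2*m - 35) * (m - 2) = m^3 - 39*m + 70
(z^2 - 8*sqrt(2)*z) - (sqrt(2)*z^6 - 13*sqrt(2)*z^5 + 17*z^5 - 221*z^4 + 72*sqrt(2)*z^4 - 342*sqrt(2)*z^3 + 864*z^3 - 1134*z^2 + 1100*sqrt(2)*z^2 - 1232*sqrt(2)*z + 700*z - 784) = -sqrt(2)*z^6 - 17*z^5 + 13*sqrt(2)*z^5 - 72*sqrt(2)*z^4 + 221*z^4 - 864*z^3 + 342*sqrt(2)*z^3 - 1100*sqrt(2)*z^2 + 1135*z^2 - 700*z + 1224*sqrt(2)*z + 784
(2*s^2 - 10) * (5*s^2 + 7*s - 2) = 10*s^4 + 14*s^3 - 54*s^2 - 70*s + 20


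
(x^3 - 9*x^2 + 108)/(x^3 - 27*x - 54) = (x - 6)/(x + 3)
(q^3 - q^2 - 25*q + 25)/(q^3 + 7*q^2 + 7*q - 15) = (q - 5)/(q + 3)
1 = 1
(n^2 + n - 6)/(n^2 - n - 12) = (n - 2)/(n - 4)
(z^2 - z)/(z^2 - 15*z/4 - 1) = 4*z*(1 - z)/(-4*z^2 + 15*z + 4)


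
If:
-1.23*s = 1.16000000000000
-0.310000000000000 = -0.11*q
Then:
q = 2.82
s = -0.94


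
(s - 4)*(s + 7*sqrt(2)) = s^2 - 4*s + 7*sqrt(2)*s - 28*sqrt(2)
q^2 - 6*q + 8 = (q - 4)*(q - 2)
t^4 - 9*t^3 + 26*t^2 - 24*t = t*(t - 4)*(t - 3)*(t - 2)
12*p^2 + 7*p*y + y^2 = (3*p + y)*(4*p + y)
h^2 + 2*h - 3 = (h - 1)*(h + 3)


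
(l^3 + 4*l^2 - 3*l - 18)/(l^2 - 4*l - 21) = (l^2 + l - 6)/(l - 7)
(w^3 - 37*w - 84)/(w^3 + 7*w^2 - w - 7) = (w^3 - 37*w - 84)/(w^3 + 7*w^2 - w - 7)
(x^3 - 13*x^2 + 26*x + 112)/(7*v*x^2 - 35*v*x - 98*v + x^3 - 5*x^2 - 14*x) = (x - 8)/(7*v + x)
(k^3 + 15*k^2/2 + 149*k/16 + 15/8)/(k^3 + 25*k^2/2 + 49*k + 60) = (16*k^2 + 24*k + 5)/(8*(2*k^2 + 13*k + 20))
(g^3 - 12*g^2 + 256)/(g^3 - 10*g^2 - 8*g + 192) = (g - 8)/(g - 6)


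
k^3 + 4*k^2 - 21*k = k*(k - 3)*(k + 7)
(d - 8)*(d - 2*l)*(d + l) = d^3 - d^2*l - 8*d^2 - 2*d*l^2 + 8*d*l + 16*l^2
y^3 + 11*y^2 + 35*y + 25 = (y + 1)*(y + 5)^2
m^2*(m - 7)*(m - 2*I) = m^4 - 7*m^3 - 2*I*m^3 + 14*I*m^2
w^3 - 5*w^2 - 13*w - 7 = (w - 7)*(w + 1)^2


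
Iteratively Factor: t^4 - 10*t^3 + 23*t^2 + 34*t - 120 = (t - 4)*(t^3 - 6*t^2 - t + 30) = (t - 4)*(t + 2)*(t^2 - 8*t + 15) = (t - 4)*(t - 3)*(t + 2)*(t - 5)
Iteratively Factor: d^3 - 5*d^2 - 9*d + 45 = (d - 3)*(d^2 - 2*d - 15) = (d - 5)*(d - 3)*(d + 3)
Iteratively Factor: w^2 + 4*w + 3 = (w + 1)*(w + 3)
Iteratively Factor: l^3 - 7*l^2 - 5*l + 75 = (l + 3)*(l^2 - 10*l + 25) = (l - 5)*(l + 3)*(l - 5)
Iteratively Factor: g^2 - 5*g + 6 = (g - 3)*(g - 2)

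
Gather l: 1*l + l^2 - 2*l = l^2 - l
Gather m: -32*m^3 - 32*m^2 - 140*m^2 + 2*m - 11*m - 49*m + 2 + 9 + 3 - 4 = -32*m^3 - 172*m^2 - 58*m + 10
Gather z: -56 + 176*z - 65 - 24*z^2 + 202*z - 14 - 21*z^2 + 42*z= -45*z^2 + 420*z - 135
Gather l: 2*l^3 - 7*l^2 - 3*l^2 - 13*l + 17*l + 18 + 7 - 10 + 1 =2*l^3 - 10*l^2 + 4*l + 16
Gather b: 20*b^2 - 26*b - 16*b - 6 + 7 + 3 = 20*b^2 - 42*b + 4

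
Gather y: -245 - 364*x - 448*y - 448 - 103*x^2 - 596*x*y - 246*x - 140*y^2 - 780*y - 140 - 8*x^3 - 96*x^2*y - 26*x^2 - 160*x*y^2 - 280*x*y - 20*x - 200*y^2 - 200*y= -8*x^3 - 129*x^2 - 630*x + y^2*(-160*x - 340) + y*(-96*x^2 - 876*x - 1428) - 833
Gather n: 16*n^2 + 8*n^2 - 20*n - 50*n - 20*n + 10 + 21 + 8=24*n^2 - 90*n + 39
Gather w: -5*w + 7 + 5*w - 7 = 0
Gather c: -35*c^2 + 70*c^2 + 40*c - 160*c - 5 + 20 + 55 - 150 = 35*c^2 - 120*c - 80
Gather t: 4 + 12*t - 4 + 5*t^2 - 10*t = 5*t^2 + 2*t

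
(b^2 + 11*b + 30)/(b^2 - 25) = (b + 6)/(b - 5)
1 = 1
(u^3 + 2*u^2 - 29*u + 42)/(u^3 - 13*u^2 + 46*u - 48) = (u + 7)/(u - 8)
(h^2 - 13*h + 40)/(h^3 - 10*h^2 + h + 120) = 1/(h + 3)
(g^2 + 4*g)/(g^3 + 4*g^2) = 1/g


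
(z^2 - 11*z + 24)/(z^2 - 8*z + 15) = (z - 8)/(z - 5)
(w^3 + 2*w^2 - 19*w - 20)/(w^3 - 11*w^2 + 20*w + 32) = (w + 5)/(w - 8)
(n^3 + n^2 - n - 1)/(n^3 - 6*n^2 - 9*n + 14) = (n^2 + 2*n + 1)/(n^2 - 5*n - 14)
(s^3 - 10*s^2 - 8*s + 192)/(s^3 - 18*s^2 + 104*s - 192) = (s + 4)/(s - 4)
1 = 1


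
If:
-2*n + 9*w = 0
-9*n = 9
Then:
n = -1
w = -2/9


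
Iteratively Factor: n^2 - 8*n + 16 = (n - 4)*(n - 4)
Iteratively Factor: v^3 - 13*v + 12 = (v - 1)*(v^2 + v - 12) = (v - 1)*(v + 4)*(v - 3)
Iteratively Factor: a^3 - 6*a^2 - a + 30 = (a - 3)*(a^2 - 3*a - 10) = (a - 5)*(a - 3)*(a + 2)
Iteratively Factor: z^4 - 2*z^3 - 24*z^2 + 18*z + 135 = (z + 3)*(z^3 - 5*z^2 - 9*z + 45) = (z - 5)*(z + 3)*(z^2 - 9) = (z - 5)*(z - 3)*(z + 3)*(z + 3)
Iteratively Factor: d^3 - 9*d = (d)*(d^2 - 9) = d*(d + 3)*(d - 3)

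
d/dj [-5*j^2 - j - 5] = -10*j - 1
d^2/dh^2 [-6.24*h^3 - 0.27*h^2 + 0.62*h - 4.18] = -37.44*h - 0.54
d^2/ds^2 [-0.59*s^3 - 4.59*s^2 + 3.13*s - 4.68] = -3.54*s - 9.18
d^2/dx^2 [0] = 0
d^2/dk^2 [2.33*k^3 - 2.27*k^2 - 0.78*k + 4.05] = 13.98*k - 4.54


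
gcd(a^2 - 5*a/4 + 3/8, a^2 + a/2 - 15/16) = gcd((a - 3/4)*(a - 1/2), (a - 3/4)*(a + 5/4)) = a - 3/4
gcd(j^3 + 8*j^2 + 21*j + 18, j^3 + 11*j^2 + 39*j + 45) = j^2 + 6*j + 9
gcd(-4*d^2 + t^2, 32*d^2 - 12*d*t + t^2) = 1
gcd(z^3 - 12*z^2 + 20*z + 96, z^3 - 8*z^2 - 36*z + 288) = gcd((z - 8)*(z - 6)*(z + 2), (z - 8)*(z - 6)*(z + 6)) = z^2 - 14*z + 48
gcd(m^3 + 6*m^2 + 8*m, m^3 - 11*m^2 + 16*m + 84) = m + 2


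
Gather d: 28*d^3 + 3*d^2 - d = 28*d^3 + 3*d^2 - d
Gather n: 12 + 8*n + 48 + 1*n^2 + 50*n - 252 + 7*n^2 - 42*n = 8*n^2 + 16*n - 192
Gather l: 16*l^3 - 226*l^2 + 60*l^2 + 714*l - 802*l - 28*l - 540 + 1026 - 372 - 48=16*l^3 - 166*l^2 - 116*l + 66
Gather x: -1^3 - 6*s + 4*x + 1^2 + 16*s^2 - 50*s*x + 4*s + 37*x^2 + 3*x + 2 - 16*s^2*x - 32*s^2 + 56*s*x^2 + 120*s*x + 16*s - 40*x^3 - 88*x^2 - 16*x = -16*s^2 + 14*s - 40*x^3 + x^2*(56*s - 51) + x*(-16*s^2 + 70*s - 9) + 2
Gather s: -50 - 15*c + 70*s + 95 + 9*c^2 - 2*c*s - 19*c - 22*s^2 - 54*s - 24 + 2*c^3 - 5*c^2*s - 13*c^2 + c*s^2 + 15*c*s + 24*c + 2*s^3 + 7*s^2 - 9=2*c^3 - 4*c^2 - 10*c + 2*s^3 + s^2*(c - 15) + s*(-5*c^2 + 13*c + 16) + 12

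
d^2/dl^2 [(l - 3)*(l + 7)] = 2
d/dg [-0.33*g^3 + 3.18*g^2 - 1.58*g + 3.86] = -0.99*g^2 + 6.36*g - 1.58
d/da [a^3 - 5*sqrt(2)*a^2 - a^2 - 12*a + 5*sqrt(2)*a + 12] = 3*a^2 - 10*sqrt(2)*a - 2*a - 12 + 5*sqrt(2)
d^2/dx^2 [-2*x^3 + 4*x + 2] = -12*x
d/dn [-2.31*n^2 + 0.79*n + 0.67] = 0.79 - 4.62*n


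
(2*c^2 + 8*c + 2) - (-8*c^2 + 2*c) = 10*c^2 + 6*c + 2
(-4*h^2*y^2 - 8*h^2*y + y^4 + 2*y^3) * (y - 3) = -4*h^2*y^3 + 4*h^2*y^2 + 24*h^2*y + y^5 - y^4 - 6*y^3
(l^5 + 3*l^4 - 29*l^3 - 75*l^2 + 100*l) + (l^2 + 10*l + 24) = l^5 + 3*l^4 - 29*l^3 - 74*l^2 + 110*l + 24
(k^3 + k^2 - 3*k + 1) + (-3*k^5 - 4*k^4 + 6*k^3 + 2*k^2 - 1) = -3*k^5 - 4*k^4 + 7*k^3 + 3*k^2 - 3*k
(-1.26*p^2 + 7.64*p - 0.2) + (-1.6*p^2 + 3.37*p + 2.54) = -2.86*p^2 + 11.01*p + 2.34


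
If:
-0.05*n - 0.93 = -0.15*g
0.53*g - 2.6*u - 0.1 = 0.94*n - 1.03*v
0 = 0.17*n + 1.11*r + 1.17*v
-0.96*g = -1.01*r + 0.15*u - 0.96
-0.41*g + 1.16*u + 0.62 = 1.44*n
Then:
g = 5.78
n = -1.25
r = 4.54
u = -0.04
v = -4.13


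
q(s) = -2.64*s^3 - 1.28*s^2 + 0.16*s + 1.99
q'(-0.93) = -4.31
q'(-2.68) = -49.86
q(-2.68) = 43.18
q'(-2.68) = -49.86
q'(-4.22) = -130.08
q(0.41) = 1.66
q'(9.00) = -664.40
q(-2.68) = 43.18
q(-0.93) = 2.86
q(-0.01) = 1.99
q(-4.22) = 176.92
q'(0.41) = -2.22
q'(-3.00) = -63.44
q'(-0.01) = 0.18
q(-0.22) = 1.92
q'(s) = -7.92*s^2 - 2.56*s + 0.16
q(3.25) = -101.64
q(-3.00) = 61.27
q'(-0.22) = 0.34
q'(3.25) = -91.82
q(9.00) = -2024.81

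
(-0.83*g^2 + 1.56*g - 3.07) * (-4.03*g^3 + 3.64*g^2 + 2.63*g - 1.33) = 3.3449*g^5 - 9.308*g^4 + 15.8676*g^3 - 5.9681*g^2 - 10.1489*g + 4.0831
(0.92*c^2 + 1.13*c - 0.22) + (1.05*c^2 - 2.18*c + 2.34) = 1.97*c^2 - 1.05*c + 2.12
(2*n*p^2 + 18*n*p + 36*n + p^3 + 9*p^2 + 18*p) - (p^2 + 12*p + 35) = 2*n*p^2 + 18*n*p + 36*n + p^3 + 8*p^2 + 6*p - 35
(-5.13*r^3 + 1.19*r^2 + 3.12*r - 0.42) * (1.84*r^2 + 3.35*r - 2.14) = -9.4392*r^5 - 14.9959*r^4 + 20.7055*r^3 + 7.1326*r^2 - 8.0838*r + 0.8988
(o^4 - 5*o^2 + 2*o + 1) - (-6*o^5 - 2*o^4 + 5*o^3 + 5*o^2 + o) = 6*o^5 + 3*o^4 - 5*o^3 - 10*o^2 + o + 1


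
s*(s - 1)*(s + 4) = s^3 + 3*s^2 - 4*s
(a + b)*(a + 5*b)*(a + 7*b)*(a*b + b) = a^4*b + 13*a^3*b^2 + a^3*b + 47*a^2*b^3 + 13*a^2*b^2 + 35*a*b^4 + 47*a*b^3 + 35*b^4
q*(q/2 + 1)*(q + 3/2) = q^3/2 + 7*q^2/4 + 3*q/2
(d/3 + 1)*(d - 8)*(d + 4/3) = d^3/3 - 11*d^2/9 - 92*d/9 - 32/3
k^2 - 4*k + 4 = (k - 2)^2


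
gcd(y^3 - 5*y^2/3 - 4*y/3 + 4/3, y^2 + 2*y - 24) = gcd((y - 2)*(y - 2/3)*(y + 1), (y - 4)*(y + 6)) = 1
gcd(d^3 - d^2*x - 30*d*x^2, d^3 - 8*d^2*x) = d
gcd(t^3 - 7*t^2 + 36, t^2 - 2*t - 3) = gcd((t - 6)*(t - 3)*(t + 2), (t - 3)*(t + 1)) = t - 3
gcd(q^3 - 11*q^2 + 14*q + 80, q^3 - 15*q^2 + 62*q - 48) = q - 8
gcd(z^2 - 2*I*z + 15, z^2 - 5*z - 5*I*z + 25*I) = z - 5*I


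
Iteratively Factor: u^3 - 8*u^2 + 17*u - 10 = (u - 5)*(u^2 - 3*u + 2) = (u - 5)*(u - 2)*(u - 1)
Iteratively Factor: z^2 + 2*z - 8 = (z - 2)*(z + 4)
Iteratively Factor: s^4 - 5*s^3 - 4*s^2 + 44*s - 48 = (s - 2)*(s^3 - 3*s^2 - 10*s + 24) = (s - 2)*(s + 3)*(s^2 - 6*s + 8) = (s - 4)*(s - 2)*(s + 3)*(s - 2)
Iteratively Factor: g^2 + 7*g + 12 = (g + 3)*(g + 4)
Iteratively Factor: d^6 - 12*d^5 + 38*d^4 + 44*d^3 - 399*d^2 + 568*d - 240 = (d - 1)*(d^5 - 11*d^4 + 27*d^3 + 71*d^2 - 328*d + 240) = (d - 1)^2*(d^4 - 10*d^3 + 17*d^2 + 88*d - 240) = (d - 5)*(d - 1)^2*(d^3 - 5*d^2 - 8*d + 48) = (d - 5)*(d - 4)*(d - 1)^2*(d^2 - d - 12) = (d - 5)*(d - 4)*(d - 1)^2*(d + 3)*(d - 4)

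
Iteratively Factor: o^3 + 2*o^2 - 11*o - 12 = (o - 3)*(o^2 + 5*o + 4) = (o - 3)*(o + 4)*(o + 1)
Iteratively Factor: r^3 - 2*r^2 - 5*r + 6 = (r - 1)*(r^2 - r - 6) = (r - 1)*(r + 2)*(r - 3)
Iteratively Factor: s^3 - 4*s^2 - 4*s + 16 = (s - 2)*(s^2 - 2*s - 8) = (s - 4)*(s - 2)*(s + 2)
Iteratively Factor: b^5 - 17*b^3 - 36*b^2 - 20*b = (b + 2)*(b^4 - 2*b^3 - 13*b^2 - 10*b) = (b + 2)^2*(b^3 - 4*b^2 - 5*b) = (b + 1)*(b + 2)^2*(b^2 - 5*b) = b*(b + 1)*(b + 2)^2*(b - 5)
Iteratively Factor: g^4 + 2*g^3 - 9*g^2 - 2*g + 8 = (g - 1)*(g^3 + 3*g^2 - 6*g - 8) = (g - 1)*(g + 1)*(g^2 + 2*g - 8) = (g - 1)*(g + 1)*(g + 4)*(g - 2)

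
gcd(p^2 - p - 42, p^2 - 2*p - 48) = p + 6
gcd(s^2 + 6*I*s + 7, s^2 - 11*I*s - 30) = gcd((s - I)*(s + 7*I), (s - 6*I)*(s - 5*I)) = 1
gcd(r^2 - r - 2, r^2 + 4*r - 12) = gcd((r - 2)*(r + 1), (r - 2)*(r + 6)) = r - 2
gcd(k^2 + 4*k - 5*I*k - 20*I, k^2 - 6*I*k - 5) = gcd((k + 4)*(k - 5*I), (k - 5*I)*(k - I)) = k - 5*I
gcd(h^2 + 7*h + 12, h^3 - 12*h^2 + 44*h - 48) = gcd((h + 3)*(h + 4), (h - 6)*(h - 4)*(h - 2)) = 1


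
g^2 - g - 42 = (g - 7)*(g + 6)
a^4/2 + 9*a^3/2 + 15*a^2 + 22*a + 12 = (a/2 + 1)*(a + 2)^2*(a + 3)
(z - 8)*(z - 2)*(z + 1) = z^3 - 9*z^2 + 6*z + 16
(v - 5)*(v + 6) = v^2 + v - 30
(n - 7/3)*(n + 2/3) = n^2 - 5*n/3 - 14/9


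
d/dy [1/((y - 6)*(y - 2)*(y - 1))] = (-(y - 6)*(y - 2) - (y - 6)*(y - 1) - (y - 2)*(y - 1))/((y - 6)^2*(y - 2)^2*(y - 1)^2)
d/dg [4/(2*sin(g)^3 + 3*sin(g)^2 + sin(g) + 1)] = 4*(-6*sin(g) + 3*cos(2*g) - 4)*cos(g)/(2*sin(g)^3 + 3*sin(g)^2 + sin(g) + 1)^2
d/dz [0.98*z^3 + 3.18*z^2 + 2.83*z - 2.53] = 2.94*z^2 + 6.36*z + 2.83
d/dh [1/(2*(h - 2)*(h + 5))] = (-h - 3/2)/(h^4 + 6*h^3 - 11*h^2 - 60*h + 100)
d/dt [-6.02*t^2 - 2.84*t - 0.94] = -12.04*t - 2.84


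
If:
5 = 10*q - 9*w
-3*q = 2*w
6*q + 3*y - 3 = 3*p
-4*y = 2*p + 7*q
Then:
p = -89/141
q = 10/47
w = -15/47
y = -8/141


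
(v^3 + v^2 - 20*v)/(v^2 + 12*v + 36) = v*(v^2 + v - 20)/(v^2 + 12*v + 36)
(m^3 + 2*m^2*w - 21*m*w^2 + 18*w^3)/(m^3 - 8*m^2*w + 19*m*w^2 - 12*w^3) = (-m - 6*w)/(-m + 4*w)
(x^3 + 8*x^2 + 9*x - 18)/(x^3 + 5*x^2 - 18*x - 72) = (x - 1)/(x - 4)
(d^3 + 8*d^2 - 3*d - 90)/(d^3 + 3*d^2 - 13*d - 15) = (d + 6)/(d + 1)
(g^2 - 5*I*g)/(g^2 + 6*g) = (g - 5*I)/(g + 6)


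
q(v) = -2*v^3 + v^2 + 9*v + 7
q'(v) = -6*v^2 + 2*v + 9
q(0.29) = 9.65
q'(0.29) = 9.08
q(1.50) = 16.00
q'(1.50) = -1.50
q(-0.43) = 3.47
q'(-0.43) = 7.03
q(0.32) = 9.92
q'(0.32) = 9.03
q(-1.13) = 0.99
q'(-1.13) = -0.92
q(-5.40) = 302.49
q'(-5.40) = -176.76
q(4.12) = -78.81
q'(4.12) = -84.61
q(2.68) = -0.20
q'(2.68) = -28.73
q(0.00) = 7.00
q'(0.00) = 9.00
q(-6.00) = 421.00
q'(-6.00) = -219.00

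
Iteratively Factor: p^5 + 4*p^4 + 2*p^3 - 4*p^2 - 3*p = (p + 1)*(p^4 + 3*p^3 - p^2 - 3*p) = (p + 1)*(p + 3)*(p^3 - p) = (p + 1)^2*(p + 3)*(p^2 - p) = (p - 1)*(p + 1)^2*(p + 3)*(p)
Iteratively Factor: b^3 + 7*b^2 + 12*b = (b + 3)*(b^2 + 4*b) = b*(b + 3)*(b + 4)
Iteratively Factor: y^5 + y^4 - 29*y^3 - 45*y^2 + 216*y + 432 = (y - 4)*(y^4 + 5*y^3 - 9*y^2 - 81*y - 108) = (y - 4)*(y + 3)*(y^3 + 2*y^2 - 15*y - 36) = (y - 4)*(y + 3)^2*(y^2 - y - 12) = (y - 4)*(y + 3)^3*(y - 4)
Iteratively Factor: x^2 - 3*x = (x)*(x - 3)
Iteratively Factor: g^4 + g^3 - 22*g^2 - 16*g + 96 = (g - 4)*(g^3 + 5*g^2 - 2*g - 24) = (g - 4)*(g + 4)*(g^2 + g - 6) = (g - 4)*(g - 2)*(g + 4)*(g + 3)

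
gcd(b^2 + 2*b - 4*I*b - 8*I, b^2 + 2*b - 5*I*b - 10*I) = b + 2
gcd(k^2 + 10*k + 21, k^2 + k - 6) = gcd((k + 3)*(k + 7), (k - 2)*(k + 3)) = k + 3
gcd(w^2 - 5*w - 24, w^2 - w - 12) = w + 3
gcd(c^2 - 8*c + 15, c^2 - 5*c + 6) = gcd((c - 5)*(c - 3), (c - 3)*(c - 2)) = c - 3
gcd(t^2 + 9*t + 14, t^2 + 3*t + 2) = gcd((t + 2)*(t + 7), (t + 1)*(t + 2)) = t + 2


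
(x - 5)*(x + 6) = x^2 + x - 30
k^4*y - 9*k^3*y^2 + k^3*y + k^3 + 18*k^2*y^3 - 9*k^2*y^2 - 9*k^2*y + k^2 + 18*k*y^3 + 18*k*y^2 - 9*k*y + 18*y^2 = (k + 1)*(k - 6*y)*(k - 3*y)*(k*y + 1)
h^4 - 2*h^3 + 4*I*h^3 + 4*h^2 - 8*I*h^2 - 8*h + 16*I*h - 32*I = (h - 2)*(h - 2*I)*(h + 2*I)*(h + 4*I)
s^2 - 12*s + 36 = (s - 6)^2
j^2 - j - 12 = (j - 4)*(j + 3)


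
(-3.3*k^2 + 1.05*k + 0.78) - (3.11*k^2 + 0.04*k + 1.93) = -6.41*k^2 + 1.01*k - 1.15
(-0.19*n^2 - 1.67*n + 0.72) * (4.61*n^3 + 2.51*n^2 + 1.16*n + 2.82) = -0.8759*n^5 - 8.1756*n^4 - 1.0929*n^3 - 0.6658*n^2 - 3.8742*n + 2.0304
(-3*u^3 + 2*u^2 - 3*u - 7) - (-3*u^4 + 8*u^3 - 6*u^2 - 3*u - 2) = 3*u^4 - 11*u^3 + 8*u^2 - 5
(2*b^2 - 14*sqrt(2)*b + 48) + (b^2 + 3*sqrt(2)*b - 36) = 3*b^2 - 11*sqrt(2)*b + 12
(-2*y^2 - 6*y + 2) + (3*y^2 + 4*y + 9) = y^2 - 2*y + 11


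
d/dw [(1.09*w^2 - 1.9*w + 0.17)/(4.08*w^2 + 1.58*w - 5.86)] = (9.4742*w^2 - 14.162*w + 10.8654)/(16.6464*w^4 + 12.8928*w^3 - 45.3212*w^2 - 18.5176*w + 34.3396)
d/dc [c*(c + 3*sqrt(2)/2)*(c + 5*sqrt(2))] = 3*c^2 + 13*sqrt(2)*c + 15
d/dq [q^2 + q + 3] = 2*q + 1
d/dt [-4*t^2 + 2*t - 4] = 2 - 8*t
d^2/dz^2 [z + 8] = 0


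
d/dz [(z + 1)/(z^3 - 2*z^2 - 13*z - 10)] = (3 - 2*z)/(z^4 - 6*z^3 - 11*z^2 + 60*z + 100)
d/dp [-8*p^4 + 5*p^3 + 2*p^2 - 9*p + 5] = -32*p^3 + 15*p^2 + 4*p - 9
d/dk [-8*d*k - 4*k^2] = -8*d - 8*k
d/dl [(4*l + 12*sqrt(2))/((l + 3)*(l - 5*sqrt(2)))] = 4*((l + 3)*(l - 5*sqrt(2)) - (l + 3)*(l + 3*sqrt(2)) - (l - 5*sqrt(2))*(l + 3*sqrt(2)))/((l + 3)^2*(l - 5*sqrt(2))^2)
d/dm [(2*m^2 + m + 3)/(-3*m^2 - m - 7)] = (m^2 - 10*m - 4)/(9*m^4 + 6*m^3 + 43*m^2 + 14*m + 49)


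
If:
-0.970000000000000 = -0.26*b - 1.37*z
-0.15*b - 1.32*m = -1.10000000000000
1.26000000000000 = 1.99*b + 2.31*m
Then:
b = -0.38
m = 0.88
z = 0.78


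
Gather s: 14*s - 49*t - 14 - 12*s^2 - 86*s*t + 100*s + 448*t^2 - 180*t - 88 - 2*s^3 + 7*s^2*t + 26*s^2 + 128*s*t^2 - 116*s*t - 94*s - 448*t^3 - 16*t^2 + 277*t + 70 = -2*s^3 + s^2*(7*t + 14) + s*(128*t^2 - 202*t + 20) - 448*t^3 + 432*t^2 + 48*t - 32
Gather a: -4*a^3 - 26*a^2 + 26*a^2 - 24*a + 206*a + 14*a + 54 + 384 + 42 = -4*a^3 + 196*a + 480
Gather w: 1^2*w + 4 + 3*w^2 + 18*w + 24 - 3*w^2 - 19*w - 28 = 0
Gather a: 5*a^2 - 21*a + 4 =5*a^2 - 21*a + 4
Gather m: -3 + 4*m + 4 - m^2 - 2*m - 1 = -m^2 + 2*m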